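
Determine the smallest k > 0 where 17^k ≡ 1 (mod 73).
24

73 is prime, so ord(17) divides φ(73) = 72.
Divisors of 72: 1, 2, 3, 4, 6, 8, 9, 12, 18, 24, 36, 72.
Repeated squaring: 17^1 ≡ 17, 17^2 ≡ 70, 17^4 ≡ 9, 17^8 ≡ 8, 17^16 ≡ 64, 17^32 ≡ 8, 17^64 ≡ 64 (mod 73).
Test 17^d mod 73 for each divisor d in increasing order:
17^1 ≡ 17
17^2 ≡ 70
17^3 = 17^2·17^1 ≡ 22
17^4 ≡ 9
17^6 = 17^4·17^2 ≡ 46
17^8 ≡ 8
17^9 = 17^8·17^1 ≡ 63
17^12 = 17^8·17^4 ≡ 72
17^18 = 17^16·17^2 ≡ 27
17^24 = 17^16·17^8 ≡ 1  ← first divisor giving 1
The order is 24.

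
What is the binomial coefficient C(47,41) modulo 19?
8

Using Lucas' theorem:
Write n=47 and k=41 in base 19:
n in base 19: [2, 9]
k in base 19: [2, 3]
C(47,41) mod 19 = ∏ C(n_i, k_i) mod 19
Digit binomials (mod 19): C(2,2) = 1; C(9,3) = 84 ≡ 8
Product: 1 × 8 = 8 ≡ 8 (mod 19)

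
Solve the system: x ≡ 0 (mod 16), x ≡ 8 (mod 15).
128

Using Chinese Remainder Theorem:
M = 16 × 15 = 240
M1 = 15, M2 = 16
y1 = 15^(-1) mod 16 = 15
y2 = 16^(-1) mod 15 = 1
x = (0×15×15 + 8×16×1) mod 240 = 128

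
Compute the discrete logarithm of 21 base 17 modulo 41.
38

Baby-step giant-step with step n = ⌈√41⌉ = 7.
Baby steps 17^j mod 41 (j:value) for j=0..6: 0:1, 1:17, 2:2, 3:34, 4:4, 5:27, 6:8.
Giant-step multiplier: 17^(-7) ≡ 17^(40-7) = 17^33 ≡ 19 (mod 41).
Giant steps γ_i = 21·19^i mod 41: γ_0=21, γ_1=30, γ_2=37, γ_3=6, γ_4=32, γ_5=34 (in table at j=3).
x = i·n + j = 5·7 + 3 = 38.
Check: 17^38 ≡ 21 (mod 41).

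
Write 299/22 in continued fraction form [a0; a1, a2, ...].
[13; 1, 1, 2, 4]

Euclidean algorithm steps:
299 = 13 × 22 + 13
22 = 1 × 13 + 9
13 = 1 × 9 + 4
9 = 2 × 4 + 1
4 = 4 × 1 + 0
Continued fraction: [13; 1, 1, 2, 4]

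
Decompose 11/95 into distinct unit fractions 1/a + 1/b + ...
1/9 + 1/214 + 1/182970

Greedy algorithm:
11/95: ceiling(95/11) = 9, use 1/9
4/855: ceiling(855/4) = 214, use 1/214
1/182970: ceiling(182970/1) = 182970, use 1/182970
Result: 11/95 = 1/9 + 1/214 + 1/182970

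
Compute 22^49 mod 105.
22

Repeated squaring. Binary of 49 = 110001.
22^1 ≡ 22 (mod 105); 22^2 ≡ 64 (mod 105); 22^4 ≡ 1 (mod 105); 22^8 ≡ 1 (mod 105); 22^16 ≡ 1 (mod 105); 22^32 ≡ 1 (mod 105)
22^49 = 22^1 × 22^16 × 22^32 ≡ 22 (mod 105)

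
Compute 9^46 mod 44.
9

Repeated squaring. Binary of 46 = 101110.
9^1 ≡ 9 (mod 44); 9^2 ≡ 37 (mod 44); 9^4 ≡ 5 (mod 44); 9^8 ≡ 25 (mod 44); 9^16 ≡ 9 (mod 44); 9^32 ≡ 37 (mod 44)
9^46 = 9^2 × 9^4 × 9^8 × 9^32 ≡ 9 (mod 44)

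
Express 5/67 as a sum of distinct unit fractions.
1/14 + 1/313 + 1/293594

Greedy algorithm:
5/67: ceiling(67/5) = 14, use 1/14
3/938: ceiling(938/3) = 313, use 1/313
1/293594: ceiling(293594/1) = 293594, use 1/293594
Result: 5/67 = 1/14 + 1/313 + 1/293594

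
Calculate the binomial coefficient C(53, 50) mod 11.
7

Using Lucas' theorem:
Write n=53 and k=50 in base 11:
n in base 11: [4, 9]
k in base 11: [4, 6]
C(53,50) mod 11 = ∏ C(n_i, k_i) mod 11
Digit binomials (mod 11): C(4,4) = 1; C(9,6) = 84 ≡ 7
Product: 1 × 7 = 7 ≡ 7 (mod 11)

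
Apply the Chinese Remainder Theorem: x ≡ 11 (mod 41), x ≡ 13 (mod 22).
585

Using Chinese Remainder Theorem:
M = 41 × 22 = 902
M1 = 22, M2 = 41
y1 = 22^(-1) mod 41 = 28
y2 = 41^(-1) mod 22 = 7
x = (11×22×28 + 13×41×7) mod 902 = 585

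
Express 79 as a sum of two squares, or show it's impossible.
Not possible

Factorization: 79 = 79
By Fermat: n is sum of two squares iff every prime p ≡ 3 (mod 4) appears to even power.
Prime(s) ≡ 3 (mod 4) with odd exponent: [(79, 1)]
Therefore 79 cannot be expressed as a² + b².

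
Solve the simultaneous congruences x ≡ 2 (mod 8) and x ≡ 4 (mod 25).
154

Using Chinese Remainder Theorem:
M = 8 × 25 = 200
M1 = 25, M2 = 8
y1 = 25^(-1) mod 8 = 1
y2 = 8^(-1) mod 25 = 22
x = (2×25×1 + 4×8×22) mod 200 = 154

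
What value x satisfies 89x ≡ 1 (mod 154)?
45

gcd(89, 154) = 1, so the inverse exists.
Extended Euclidean algorithm on (154, 89):
154 = 1 × 89 + 65  ⟹  65 = (1)·154 + (-1)·89
89 = 1 × 65 + 24  ⟹  24 = (-1)·154 + (2)·89
65 = 2 × 24 + 17  ⟹  17 = (3)·154 + (-5)·89
24 = 1 × 17 + 7  ⟹  7 = (-4)·154 + (7)·89
17 = 2 × 7 + 3  ⟹  3 = (11)·154 + (-19)·89
7 = 2 × 3 + 1  ⟹  1 = (-26)·154 + (45)·89
So (45)·89 ≡ 1 (mod 154), i.e. 89^(-1) ≡ 45 (mod 154).
Check: 89 × 45 = 4005 ≡ 1 (mod 154)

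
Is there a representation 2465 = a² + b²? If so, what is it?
8² + 49² (a=8, b=49)

Factorization: 2465 = 5 × 17 × 29
By Fermat: n is sum of two squares iff every prime p ≡ 3 (mod 4) appears to even power.
All primes ≡ 3 (mod 4) appear to even power.
Search a = 0, 1, 2, … for 2465 - a² a perfect square: first hit at a = 8: 2465 - 64 = 2401 = 49².
2465 = 8² + 49² = 64 + 2401 ✓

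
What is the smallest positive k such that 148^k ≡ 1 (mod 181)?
45

181 is prime, so ord(148) divides φ(181) = 180.
Divisors of 180: 1, 2, 3, 4, 5, 6, 9, 10, 12, 15, 18, 20, 30, 36, 45, 60, 90, 180.
Repeated squaring: 148^1 ≡ 148, 148^2 ≡ 3, 148^4 ≡ 9, 148^8 ≡ 81, 148^16 ≡ 45, 148^32 ≡ 34, 148^64 ≡ 70, 148^128 ≡ 13 (mod 181).
Test 148^d mod 181 for each divisor d in increasing order:
148^1 ≡ 148
148^2 ≡ 3
148^3 = 148^2·148^1 ≡ 82
148^4 ≡ 9
148^5 = 148^4·148^1 ≡ 65
148^6 = 148^4·148^2 ≡ 27
148^9 = 148^8·148^1 ≡ 42
148^10 = 148^8·148^2 ≡ 62
148^12 = 148^8·148^4 ≡ 5
148^15 = 148^8·148^4·148^2·148^1 ≡ 48
148^18 = 148^16·148^2 ≡ 135
148^20 = 148^16·148^4 ≡ 43
148^30 = 148^16·148^8·148^4·148^2 ≡ 132
148^36 = 148^32·148^4 ≡ 125
148^45 = 148^32·148^8·148^4·148^1 ≡ 1  ← first divisor giving 1
The order is 45.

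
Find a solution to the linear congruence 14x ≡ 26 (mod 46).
x ≡ 15 (mod 23)

gcd(14, 46) = 2, which divides 26, so solutions exist.
Divide through by 2: 7x ≡ 13 (mod 23).
Find 7^(-1) mod 23 by the extended Euclidean algorithm:
23 = 3 × 7 + 2  ⟹  2 = (1)·23 + (-3)·7
7 = 3 × 2 + 1  ⟹  1 = (-3)·23 + (10)·7
So (10)·7 ≡ 1 (mod 23), i.e. 7^(-1) ≡ 10 (mod 23).
x ≡ 10 × 13 = 130 ≡ 15 (mod 23).
Check: 14 × 15 = 210 ≡ 26 (mod 46).
x ≡ 15 (mod 23), giving 2 solutions mod 46.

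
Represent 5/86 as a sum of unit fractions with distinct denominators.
1/18 + 1/387

Greedy algorithm:
5/86: ceiling(86/5) = 18, use 1/18
1/387: ceiling(387/1) = 387, use 1/387
Result: 5/86 = 1/18 + 1/387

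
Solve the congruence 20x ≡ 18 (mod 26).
x ≡ 10 (mod 13)

gcd(20, 26) = 2, which divides 18, so solutions exist.
Divide through by 2: 10x ≡ 9 (mod 13).
Find 10^(-1) mod 13 by the extended Euclidean algorithm:
13 = 1 × 10 + 3  ⟹  3 = (1)·13 + (-1)·10
10 = 3 × 3 + 1  ⟹  1 = (-3)·13 + (4)·10
So (4)·10 ≡ 1 (mod 13), i.e. 10^(-1) ≡ 4 (mod 13).
x ≡ 4 × 9 = 36 ≡ 10 (mod 13).
Check: 20 × 10 = 200 ≡ 18 (mod 26).
x ≡ 10 (mod 13), giving 2 solutions mod 26.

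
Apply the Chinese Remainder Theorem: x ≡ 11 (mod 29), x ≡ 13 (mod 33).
475

Using Chinese Remainder Theorem:
M = 29 × 33 = 957
M1 = 33, M2 = 29
y1 = 33^(-1) mod 29 = 22
y2 = 29^(-1) mod 33 = 8
x = (11×33×22 + 13×29×8) mod 957 = 475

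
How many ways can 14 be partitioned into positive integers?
135

p(n) counts ways to write n as a sum of positive integers (order ignored).
Euler's pentagonal recurrence: p(k) = p(k-1) + p(k-2) - p(k-5) - p(k-7) + p(k-12) + p(k-15) - ... (offsets j(3j∓1)/2, signs ++--, p(0)=1, p(<0)=0).
DP table for k = 0..13: p(0)=1, p(1)=1, p(2)=2, p(3)=3, p(4)=5, p(5)=7, p(6)=11, p(7)=15, p(8)=22, p(9)=30, p(10)=42, p(11)=56, p(12)=77, p(13)=101.
Final step: p(14) = p(13) + p(12) - p(9) - p(7) + p(2)
= 101 + 77 - 30 - 15 + 2
= 135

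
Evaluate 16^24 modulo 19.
7

Repeated squaring. Binary of 24 = 11000.
16^1 ≡ 16 (mod 19); 16^2 ≡ 9 (mod 19); 16^4 ≡ 5 (mod 19); 16^8 ≡ 6 (mod 19); 16^16 ≡ 17 (mod 19)
16^24 = 16^8 × 16^16 ≡ 7 (mod 19)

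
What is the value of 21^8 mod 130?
1

Repeated squaring. Binary of 8 = 1000.
21^1 ≡ 21 (mod 130); 21^2 ≡ 51 (mod 130); 21^4 ≡ 1 (mod 130); 21^8 ≡ 1 (mod 130)
21^8 = 21^8 ≡ 1 (mod 130)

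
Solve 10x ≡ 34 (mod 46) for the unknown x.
x ≡ 8 (mod 23)

gcd(10, 46) = 2, which divides 34, so solutions exist.
Divide through by 2: 5x ≡ 17 (mod 23).
Find 5^(-1) mod 23 by the extended Euclidean algorithm:
23 = 4 × 5 + 3  ⟹  3 = (1)·23 + (-4)·5
5 = 1 × 3 + 2  ⟹  2 = (-1)·23 + (5)·5
3 = 1 × 2 + 1  ⟹  1 = (2)·23 + (-9)·5
So (-9)·5 ≡ 1 (mod 23), i.e. 5^(-1) ≡ -9 ≡ 14 (mod 23).
x ≡ 14 × 17 = 238 ≡ 8 (mod 23).
Check: 10 × 8 = 80 ≡ 34 (mod 46).
x ≡ 8 (mod 23), giving 2 solutions mod 46.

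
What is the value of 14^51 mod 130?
14

Repeated squaring. Binary of 51 = 110011.
14^1 ≡ 14 (mod 130); 14^2 ≡ 66 (mod 130); 14^4 ≡ 66 (mod 130); 14^8 ≡ 66 (mod 130); 14^16 ≡ 66 (mod 130); 14^32 ≡ 66 (mod 130)
14^51 = 14^1 × 14^2 × 14^16 × 14^32 ≡ 14 (mod 130)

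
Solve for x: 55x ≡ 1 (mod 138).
133

gcd(55, 138) = 1, so the inverse exists.
Extended Euclidean algorithm on (138, 55):
138 = 2 × 55 + 28  ⟹  28 = (1)·138 + (-2)·55
55 = 1 × 28 + 27  ⟹  27 = (-1)·138 + (3)·55
28 = 1 × 27 + 1  ⟹  1 = (2)·138 + (-5)·55
So (-5)·55 ≡ 1 (mod 138), i.e. 55^(-1) ≡ -5 ≡ 133 (mod 138).
Check: 55 × 133 = 7315 ≡ 1 (mod 138)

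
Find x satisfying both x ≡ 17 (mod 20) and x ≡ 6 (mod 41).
457

Using Chinese Remainder Theorem:
M = 20 × 41 = 820
M1 = 41, M2 = 20
y1 = 41^(-1) mod 20 = 1
y2 = 20^(-1) mod 41 = 39
x = (17×41×1 + 6×20×39) mod 820 = 457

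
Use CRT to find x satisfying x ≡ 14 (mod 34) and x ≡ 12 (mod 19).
354

Using Chinese Remainder Theorem:
M = 34 × 19 = 646
M1 = 19, M2 = 34
y1 = 19^(-1) mod 34 = 9
y2 = 34^(-1) mod 19 = 14
x = (14×19×9 + 12×34×14) mod 646 = 354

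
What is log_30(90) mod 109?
69

Baby-step giant-step with step n = ⌈√109⌉ = 11.
Baby steps 30^j mod 109 (j:value) for j=0..10: 0:1, 1:30, 2:28, 3:77, 4:21, 5:85, 6:43, 7:91, 8:5, 9:41, 10:31.
Giant-step multiplier: 30^(-11) ≡ 30^(108-11) = 30^97 ≡ 47 (mod 109).
Giant steps γ_i = 90·47^i mod 109: γ_0=90, γ_1=88, γ_2=103, γ_3=45, γ_4=44, γ_5=106, γ_6=77 (in table at j=3).
x = i·n + j = 6·11 + 3 = 69.
Check: 30^69 ≡ 90 (mod 109).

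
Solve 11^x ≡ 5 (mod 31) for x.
10

Baby-step giant-step with step n = ⌈√31⌉ = 6.
Baby steps 11^j mod 31 (j:value) for j=0..5: 0:1, 1:11, 2:28, 3:29, 4:9, 5:6.
Giant-step multiplier: 11^(-6) ≡ 11^(30-6) = 11^24 ≡ 8 (mod 31).
Giant steps γ_i = 5·8^i mod 31: γ_0=5, γ_1=9 (in table at j=4).
x = i·n + j = 1·6 + 4 = 10.
Check: 11^10 ≡ 5 (mod 31).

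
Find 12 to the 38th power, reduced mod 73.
71

Repeated squaring. Binary of 38 = 100110.
12^1 ≡ 12 (mod 73); 12^2 ≡ 71 (mod 73); 12^4 ≡ 4 (mod 73); 12^8 ≡ 16 (mod 73); 12^16 ≡ 37 (mod 73); 12^32 ≡ 55 (mod 73)
12^38 = 12^2 × 12^4 × 12^32 ≡ 71 (mod 73)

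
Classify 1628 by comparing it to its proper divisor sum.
deficient

Proper divisors of 1628: sum = 1 + 2 + 4 + 11 + 22 + 37 + 44 + 74 + 148 + 407 + 814 = 1564
Since 1564 < 1628, 1628 is deficient.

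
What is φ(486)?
162

486 = 2 × 3^5
φ(n) = n × ∏(1 - 1/p) for each prime p dividing n
φ(486) = 486 × (1 - 1/2) × (1 - 1/3) = 162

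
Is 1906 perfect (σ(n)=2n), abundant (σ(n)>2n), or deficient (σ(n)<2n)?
deficient

Proper divisors of 1906: sum = 1 + 2 + 953 = 956
Since 956 < 1906, 1906 is deficient.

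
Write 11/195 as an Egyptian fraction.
1/18 + 1/1170

Greedy algorithm:
11/195: ceiling(195/11) = 18, use 1/18
1/1170: ceiling(1170/1) = 1170, use 1/1170
Result: 11/195 = 1/18 + 1/1170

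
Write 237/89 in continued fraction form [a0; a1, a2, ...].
[2; 1, 1, 1, 29]

Euclidean algorithm steps:
237 = 2 × 89 + 59
89 = 1 × 59 + 30
59 = 1 × 30 + 29
30 = 1 × 29 + 1
29 = 29 × 1 + 0
Continued fraction: [2; 1, 1, 1, 29]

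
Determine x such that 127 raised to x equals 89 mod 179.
56

Baby-step giant-step with step n = ⌈√179⌉ = 14.
Baby steps 127^j mod 179 (j:value) for j=0..13: 0:1, 1:127, 2:19, 3:86, 4:3, 5:23, 6:57, 7:79, 8:9, 9:69, 10:171, 11:58, 12:27, 13:28.
Giant-step multiplier: 127^(-14) ≡ 127^(178-14) = 127^164 ≡ 82 (mod 179).
Giant steps γ_i = 89·82^i mod 179: γ_0=89, γ_1=138, γ_2=39, γ_3=155, γ_4=1 (in table at j=0).
x = i·n + j = 4·14 + 0 = 56.
Check: 127^56 ≡ 89 (mod 179).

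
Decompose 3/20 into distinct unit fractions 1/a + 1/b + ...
1/7 + 1/140

Greedy algorithm:
3/20: ceiling(20/3) = 7, use 1/7
1/140: ceiling(140/1) = 140, use 1/140
Result: 3/20 = 1/7 + 1/140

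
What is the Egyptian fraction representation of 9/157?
1/18 + 1/566 + 1/399879

Greedy algorithm:
9/157: ceiling(157/9) = 18, use 1/18
5/2826: ceiling(2826/5) = 566, use 1/566
1/399879: ceiling(399879/1) = 399879, use 1/399879
Result: 9/157 = 1/18 + 1/566 + 1/399879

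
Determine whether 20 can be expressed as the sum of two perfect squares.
2² + 4² (a=2, b=4)

Factorization: 20 = 2^2 × 5
By Fermat: n is sum of two squares iff every prime p ≡ 3 (mod 4) appears to even power.
All primes ≡ 3 (mod 4) appear to even power.
Search a = 0, 1, 2, … for 20 - a² a perfect square: first hit at a = 2: 20 - 4 = 16 = 4².
20 = 2² + 4² = 4 + 16 ✓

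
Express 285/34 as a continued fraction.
[8; 2, 1, 1, 1, 1, 2]

Euclidean algorithm steps:
285 = 8 × 34 + 13
34 = 2 × 13 + 8
13 = 1 × 8 + 5
8 = 1 × 5 + 3
5 = 1 × 3 + 2
3 = 1 × 2 + 1
2 = 2 × 1 + 0
Continued fraction: [8; 2, 1, 1, 1, 1, 2]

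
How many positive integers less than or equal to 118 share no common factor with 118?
58

118 = 2 × 59
φ(n) = n × ∏(1 - 1/p) for each prime p dividing n
φ(118) = 118 × (1 - 1/2) × (1 - 1/59) = 58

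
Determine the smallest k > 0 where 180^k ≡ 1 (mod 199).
9

199 is prime, so ord(180) divides φ(199) = 198.
Divisors of 198: 1, 2, 3, 6, 9, 11, 18, 22, 33, 66, 99, 198.
Repeated squaring: 180^1 ≡ 180, 180^2 ≡ 162, 180^4 ≡ 175, 180^8 ≡ 178, 180^16 ≡ 43, 180^32 ≡ 58, 180^64 ≡ 180, 180^128 ≡ 162 (mod 199).
Test 180^d mod 199 for each divisor d in increasing order:
180^1 ≡ 180
180^2 ≡ 162
180^3 = 180^2·180^1 ≡ 106
180^6 = 180^4·180^2 ≡ 92
180^9 = 180^8·180^1 ≡ 1  ← first divisor giving 1
The order is 9.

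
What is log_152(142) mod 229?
181

Baby-step giant-step with step n = ⌈√229⌉ = 16.
Baby steps 152^j mod 229 (j:value) for j=0..15: 0:1, 1:152, 2:204, 3:93, 4:167, 5:194, 6:176, 7:188, 8:180, 9:109, 10:80, 11:23, 12:61, 13:112, 14:78, 15:177.
Giant-step multiplier: 152^(-16) ≡ 152^(228-16) = 152^212 ≡ 196 (mod 229).
Giant steps γ_i = 142·196^i mod 229: γ_0=142, γ_1=123, γ_2=63, γ_3=211, γ_4=136, γ_5=92, γ_6=170, γ_7=115, γ_8=98, γ_9=201, γ_10=8, γ_11=194 (in table at j=5).
x = i·n + j = 11·16 + 5 = 181.
Check: 152^181 ≡ 142 (mod 229).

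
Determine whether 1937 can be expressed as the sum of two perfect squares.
1² + 44² (a=1, b=44)

Factorization: 1937 = 13 × 149
By Fermat: n is sum of two squares iff every prime p ≡ 3 (mod 4) appears to even power.
All primes ≡ 3 (mod 4) appear to even power.
Search a = 0, 1, 2, … for 1937 - a² a perfect square: first hit at a = 1: 1937 - 1 = 1936 = 44².
1937 = 1² + 44² = 1 + 1936 ✓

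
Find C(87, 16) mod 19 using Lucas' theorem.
0

Using Lucas' theorem:
Write n=87 and k=16 in base 19:
n in base 19: [4, 11]
k in base 19: [0, 16]
C(87,16) mod 19 = ∏ C(n_i, k_i) mod 19
Digit binomials (mod 19): C(4,0) = 1; C(11,16) = 0 (k_i > n_i)
Product: 1 × 0 = 0 ≡ 0 (mod 19)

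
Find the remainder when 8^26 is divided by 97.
33

Repeated squaring. Binary of 26 = 11010.
8^1 ≡ 8 (mod 97); 8^2 ≡ 64 (mod 97); 8^4 ≡ 22 (mod 97); 8^8 ≡ 96 (mod 97); 8^16 ≡ 1 (mod 97)
8^26 = 8^2 × 8^8 × 8^16 ≡ 33 (mod 97)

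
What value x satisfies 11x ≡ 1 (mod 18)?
5

gcd(11, 18) = 1, so the inverse exists.
Extended Euclidean algorithm on (18, 11):
18 = 1 × 11 + 7  ⟹  7 = (1)·18 + (-1)·11
11 = 1 × 7 + 4  ⟹  4 = (-1)·18 + (2)·11
7 = 1 × 4 + 3  ⟹  3 = (2)·18 + (-3)·11
4 = 1 × 3 + 1  ⟹  1 = (-3)·18 + (5)·11
So (5)·11 ≡ 1 (mod 18), i.e. 11^(-1) ≡ 5 (mod 18).
Check: 11 × 5 = 55 ≡ 1 (mod 18)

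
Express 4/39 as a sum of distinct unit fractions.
1/10 + 1/390

Greedy algorithm:
4/39: ceiling(39/4) = 10, use 1/10
1/390: ceiling(390/1) = 390, use 1/390
Result: 4/39 = 1/10 + 1/390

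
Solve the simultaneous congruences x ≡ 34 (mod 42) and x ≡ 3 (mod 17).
496

Using Chinese Remainder Theorem:
M = 42 × 17 = 714
M1 = 17, M2 = 42
y1 = 17^(-1) mod 42 = 5
y2 = 42^(-1) mod 17 = 15
x = (34×17×5 + 3×42×15) mod 714 = 496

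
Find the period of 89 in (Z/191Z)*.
190

191 is prime, so ord(89) divides φ(191) = 190.
Divisors of 190: 1, 2, 5, 10, 19, 38, 95, 190.
Repeated squaring: 89^1 ≡ 89, 89^2 ≡ 90, 89^4 ≡ 78, 89^8 ≡ 163, 89^16 ≡ 20, 89^32 ≡ 18, 89^64 ≡ 133, 89^128 ≡ 117 (mod 191).
Test 89^d mod 191 for each divisor d in increasing order:
89^1 ≡ 89
89^2 ≡ 90
89^5 = 89^4·89^1 ≡ 66
89^10 = 89^8·89^2 ≡ 154
89^19 = 89^16·89^2·89^1 ≡ 142
89^38 = 89^32·89^4·89^2 ≡ 109
89^95 = 89^64·89^16·89^8·89^4·89^2·89^1 ≡ 190
89^190 = 89^128·89^32·89^16·89^8·89^4·89^2 ≡ 1  ← first divisor giving 1
The order is 190.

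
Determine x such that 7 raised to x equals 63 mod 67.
13

Baby-step giant-step with step n = ⌈√67⌉ = 9.
Baby steps 7^j mod 67 (j:value) for j=0..8: 0:1, 1:7, 2:49, 3:8, 4:56, 5:57, 6:64, 7:46, 8:54.
Giant-step multiplier: 7^(-9) ≡ 7^(66-9) = 7^57 ≡ 53 (mod 67).
Giant steps γ_i = 63·53^i mod 67: γ_0=63, γ_1=56 (in table at j=4).
x = i·n + j = 1·9 + 4 = 13.
Check: 7^13 ≡ 63 (mod 67).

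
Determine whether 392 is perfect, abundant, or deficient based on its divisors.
abundant

Proper divisors of 392: sum = 1 + 2 + 4 + 7 + 8 + 14 + 28 + 49 + 56 + 98 + 196 = 463
Since 463 > 392, 392 is abundant.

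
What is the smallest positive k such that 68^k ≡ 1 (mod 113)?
112

113 is prime, so ord(68) divides φ(113) = 112.
Divisors of 112: 1, 2, 4, 7, 8, 14, 16, 28, 56, 112.
Repeated squaring: 68^1 ≡ 68, 68^2 ≡ 104, 68^4 ≡ 81, 68^8 ≡ 7, 68^16 ≡ 49, 68^32 ≡ 28, 68^64 ≡ 106 (mod 113).
Test 68^d mod 113 for each divisor d in increasing order:
68^1 ≡ 68
68^2 ≡ 104
68^4 ≡ 81
68^7 = 68^4·68^2·68^1 ≡ 35
68^8 ≡ 7
68^14 = 68^8·68^4·68^2 ≡ 95
68^16 ≡ 49
68^28 = 68^16·68^8·68^4 ≡ 98
68^56 = 68^32·68^16·68^8 ≡ 112
68^112 = 68^64·68^32·68^16 ≡ 1  ← first divisor giving 1
The order is 112.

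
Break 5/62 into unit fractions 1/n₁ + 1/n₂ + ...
1/13 + 1/269 + 1/216814

Greedy algorithm:
5/62: ceiling(62/5) = 13, use 1/13
3/806: ceiling(806/3) = 269, use 1/269
1/216814: ceiling(216814/1) = 216814, use 1/216814
Result: 5/62 = 1/13 + 1/269 + 1/216814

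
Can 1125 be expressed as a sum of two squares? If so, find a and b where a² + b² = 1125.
6² + 33² (a=6, b=33)

Factorization: 1125 = 3^2 × 5^3
By Fermat: n is sum of two squares iff every prime p ≡ 3 (mod 4) appears to even power.
All primes ≡ 3 (mod 4) appear to even power.
Search a = 0, 1, 2, … for 1125 - a² a perfect square: first hit at a = 6: 1125 - 36 = 1089 = 33².
1125 = 6² + 33² = 36 + 1089 ✓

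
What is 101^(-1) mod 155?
66

gcd(101, 155) = 1, so the inverse exists.
Extended Euclidean algorithm on (155, 101):
155 = 1 × 101 + 54  ⟹  54 = (1)·155 + (-1)·101
101 = 1 × 54 + 47  ⟹  47 = (-1)·155 + (2)·101
54 = 1 × 47 + 7  ⟹  7 = (2)·155 + (-3)·101
47 = 6 × 7 + 5  ⟹  5 = (-13)·155 + (20)·101
7 = 1 × 5 + 2  ⟹  2 = (15)·155 + (-23)·101
5 = 2 × 2 + 1  ⟹  1 = (-43)·155 + (66)·101
So (66)·101 ≡ 1 (mod 155), i.e. 101^(-1) ≡ 66 (mod 155).
Check: 101 × 66 = 6666 ≡ 1 (mod 155)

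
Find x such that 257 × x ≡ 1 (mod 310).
193

gcd(257, 310) = 1, so the inverse exists.
Extended Euclidean algorithm on (310, 257):
310 = 1 × 257 + 53  ⟹  53 = (1)·310 + (-1)·257
257 = 4 × 53 + 45  ⟹  45 = (-4)·310 + (5)·257
53 = 1 × 45 + 8  ⟹  8 = (5)·310 + (-6)·257
45 = 5 × 8 + 5  ⟹  5 = (-29)·310 + (35)·257
8 = 1 × 5 + 3  ⟹  3 = (34)·310 + (-41)·257
5 = 1 × 3 + 2  ⟹  2 = (-63)·310 + (76)·257
3 = 1 × 2 + 1  ⟹  1 = (97)·310 + (-117)·257
So (-117)·257 ≡ 1 (mod 310), i.e. 257^(-1) ≡ -117 ≡ 193 (mod 310).
Check: 257 × 193 = 49601 ≡ 1 (mod 310)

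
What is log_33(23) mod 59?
35

Baby-step giant-step with step n = ⌈√59⌉ = 8.
Baby steps 33^j mod 59 (j:value) for j=0..7: 0:1, 1:33, 2:27, 3:6, 4:21, 5:44, 6:36, 7:8.
Giant-step multiplier: 33^(-8) ≡ 33^(58-8) = 33^50 ≡ 19 (mod 59).
Giant steps γ_i = 23·19^i mod 59: γ_0=23, γ_1=24, γ_2=43, γ_3=50, γ_4=6 (in table at j=3).
x = i·n + j = 4·8 + 3 = 35.
Check: 33^35 ≡ 23 (mod 59).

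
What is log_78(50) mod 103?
74

Baby-step giant-step with step n = ⌈√103⌉ = 11.
Baby steps 78^j mod 103 (j:value) for j=0..10: 0:1, 1:78, 2:7, 3:31, 4:49, 5:11, 6:34, 7:77, 8:32, 9:24, 10:18.
Giant-step multiplier: 78^(-11) ≡ 78^(102-11) = 78^91 ≡ 84 (mod 103).
Giant steps γ_i = 50·84^i mod 103: γ_0=50, γ_1=80, γ_2=25, γ_3=40, γ_4=64, γ_5=20, γ_6=32 (in table at j=8).
x = i·n + j = 6·11 + 8 = 74.
Check: 78^74 ≡ 50 (mod 103).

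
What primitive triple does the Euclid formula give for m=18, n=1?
(323, 36, 325)

Euclid's formula: a = m² - n², b = 2mn, c = m² + n²
m = 18, n = 1
a = 18² - 1² = 324 - 1 = 323
b = 2 × 18 × 1 = 36
c = 18² + 1² = 324 + 1 = 325
Verification: 323² + 36² = 104329 + 1296 = 105625 = 325² ✓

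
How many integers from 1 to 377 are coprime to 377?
336

377 = 13 × 29
φ(n) = n × ∏(1 - 1/p) for each prime p dividing n
φ(377) = 377 × (1 - 1/13) × (1 - 1/29) = 336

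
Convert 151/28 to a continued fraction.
[5; 2, 1, 1, 5]

Euclidean algorithm steps:
151 = 5 × 28 + 11
28 = 2 × 11 + 6
11 = 1 × 6 + 5
6 = 1 × 5 + 1
5 = 5 × 1 + 0
Continued fraction: [5; 2, 1, 1, 5]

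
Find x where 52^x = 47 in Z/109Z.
89

Baby-step giant-step with step n = ⌈√109⌉ = 11.
Baby steps 52^j mod 109 (j:value) for j=0..10: 0:1, 1:52, 2:88, 3:107, 4:5, 5:42, 6:4, 7:99, 8:25, 9:101, 10:20.
Giant-step multiplier: 52^(-11) ≡ 52^(108-11) = 52^97 ≡ 85 (mod 109).
Giant steps γ_i = 47·85^i mod 109: γ_0=47, γ_1=71, γ_2=40, γ_3=21, γ_4=41, γ_5=106, γ_6=72, γ_7=16, γ_8=52 (in table at j=1).
x = i·n + j = 8·11 + 1 = 89.
Check: 52^89 ≡ 47 (mod 109).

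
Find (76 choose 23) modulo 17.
10

Using Lucas' theorem:
Write n=76 and k=23 in base 17:
n in base 17: [4, 8]
k in base 17: [1, 6]
C(76,23) mod 17 = ∏ C(n_i, k_i) mod 17
Digit binomials (mod 17): C(4,1) = 4; C(8,6) = 28 ≡ 11
Product: 4 × 11 = 44 ≡ 10 (mod 17)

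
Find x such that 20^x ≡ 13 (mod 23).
16

Baby-step giant-step with step n = ⌈√23⌉ = 5.
Baby steps 20^j mod 23 (j:value) for j=0..4: 0:1, 1:20, 2:9, 3:19, 4:12.
Giant-step multiplier: 20^(-5) ≡ 20^(22-5) = 20^17 ≡ 7 (mod 23).
Giant steps γ_i = 13·7^i mod 23: γ_0=13, γ_1=22, γ_2=16, γ_3=20 (in table at j=1).
x = i·n + j = 3·5 + 1 = 16.
Check: 20^16 ≡ 13 (mod 23).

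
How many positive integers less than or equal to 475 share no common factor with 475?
360

475 = 5^2 × 19
φ(n) = n × ∏(1 - 1/p) for each prime p dividing n
φ(475) = 475 × (1 - 1/5) × (1 - 1/19) = 360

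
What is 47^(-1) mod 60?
23

gcd(47, 60) = 1, so the inverse exists.
Extended Euclidean algorithm on (60, 47):
60 = 1 × 47 + 13  ⟹  13 = (1)·60 + (-1)·47
47 = 3 × 13 + 8  ⟹  8 = (-3)·60 + (4)·47
13 = 1 × 8 + 5  ⟹  5 = (4)·60 + (-5)·47
8 = 1 × 5 + 3  ⟹  3 = (-7)·60 + (9)·47
5 = 1 × 3 + 2  ⟹  2 = (11)·60 + (-14)·47
3 = 1 × 2 + 1  ⟹  1 = (-18)·60 + (23)·47
So (23)·47 ≡ 1 (mod 60), i.e. 47^(-1) ≡ 23 (mod 60).
Check: 47 × 23 = 1081 ≡ 1 (mod 60)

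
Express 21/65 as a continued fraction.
[0; 3, 10, 2]

Euclidean algorithm steps:
21 = 0 × 65 + 21
65 = 3 × 21 + 2
21 = 10 × 2 + 1
2 = 2 × 1 + 0
Continued fraction: [0; 3, 10, 2]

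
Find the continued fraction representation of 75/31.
[2; 2, 2, 1, 1, 2]

Euclidean algorithm steps:
75 = 2 × 31 + 13
31 = 2 × 13 + 5
13 = 2 × 5 + 3
5 = 1 × 3 + 2
3 = 1 × 2 + 1
2 = 2 × 1 + 0
Continued fraction: [2; 2, 2, 1, 1, 2]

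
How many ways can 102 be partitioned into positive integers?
241265379

p(n) counts ways to write n as a sum of positive integers (order ignored).
Euler's pentagonal recurrence: p(k) = p(k-1) + p(k-2) - p(k-5) - p(k-7) + p(k-12) + p(k-15) - ... (offsets j(3j∓1)/2, signs ++--, p(0)=1, p(<0)=0).
DP table for k = 0..101: p(0)=1, p(1)=1, p(2)=2, p(3)=3, p(4)=5, p(5)=7, p(6)=11, p(7)=15, p(8)=22, p(9)=30, p(10)=42, p(11)=56, p(12)=77, p(13)=101, p(14)=135, p(15)=176, p(16)=231, p(17)=297, p(18)=385, p(19)=490, p(20)=627, p(21)=792, p(22)=1002, p(23)=1255, p(24)=1575, p(25)=1958, p(26)=2436, p(27)=3010, p(28)=3718, p(29)=4565, p(30)=5604, p(31)=6842, p(32)=8349, p(33)=10143, p(34)=12310, p(35)=14883, p(36)=17977, p(37)=21637, p(38)=26015, p(39)=31185, p(40)=37338, p(41)=44583, p(42)=53174, p(43)=63261, p(44)=75175, p(45)=89134, p(46)=105558, p(47)=124754, p(48)=147273, p(49)=173525, p(50)=204226, p(51)=239943, p(52)=281589, p(53)=329931, p(54)=386155, p(55)=451276, p(56)=526823, p(57)=614154, p(58)=715220, p(59)=831820, p(60)=966467, p(61)=1121505, p(62)=1300156, p(63)=1505499, p(64)=1741630, p(65)=2012558, p(66)=2323520, p(67)=2679689, p(68)=3087735, p(69)=3554345, p(70)=4087968, p(71)=4697205, p(72)=5392783, p(73)=6185689, p(74)=7089500, p(75)=8118264, p(76)=9289091, p(77)=10619863, p(78)=12132164, p(79)=13848650, p(80)=15796476, p(81)=18004327, p(82)=20506255, p(83)=23338469, p(84)=26543660, p(85)=30167357, p(86)=34262962, p(87)=38887673, p(88)=44108109, p(89)=49995925, p(90)=56634173, p(91)=64112359, p(92)=72533807, p(93)=82010177, p(94)=92669720, p(95)=104651419, p(96)=118114304, p(97)=133230930, p(98)=150198136, p(99)=169229875, p(100)=190569292, p(101)=214481126.
Final step: p(102) = p(101) + p(100) - p(97) - p(95) + p(90) + p(87) - p(80) - p(76) + p(67) + p(62) - p(51) - p(45) + p(32) + p(25) - p(10) - p(2)
= 214481126 + 190569292 - 133230930 - 104651419 + 56634173 + 38887673 - 15796476 - 9289091 + 2679689 + 1300156 - 239943 - 89134 + 8349 + 1958 - 42 - 2
= 241265379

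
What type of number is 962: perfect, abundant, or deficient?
deficient

Proper divisors of 962: sum = 1 + 2 + 13 + 26 + 37 + 74 + 481 = 634
Since 634 < 962, 962 is deficient.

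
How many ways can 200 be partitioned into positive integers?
3972999029388

p(n) counts ways to write n as a sum of positive integers (order ignored).
Euler's pentagonal recurrence: p(k) = p(k-1) + p(k-2) - p(k-5) - p(k-7) + p(k-12) + p(k-15) - ... (offsets j(3j∓1)/2, signs ++--, p(0)=1, p(<0)=0).
DP table for k = 0..199: p(0)=1, p(1)=1, p(2)=2, p(3)=3, p(4)=5, p(5)=7, p(6)=11, p(7)=15, p(8)=22, p(9)=30, p(10)=42, p(11)=56, p(12)=77, p(13)=101, p(14)=135, p(15)=176, p(16)=231, p(17)=297, p(18)=385, p(19)=490, p(20)=627, p(21)=792, p(22)=1002, p(23)=1255, p(24)=1575, p(25)=1958, p(26)=2436, p(27)=3010, p(28)=3718, p(29)=4565, p(30)=5604, p(31)=6842, p(32)=8349, p(33)=10143, p(34)=12310, p(35)=14883, p(36)=17977, p(37)=21637, p(38)=26015, p(39)=31185, p(40)=37338, p(41)=44583, p(42)=53174, p(43)=63261, p(44)=75175, p(45)=89134, p(46)=105558, p(47)=124754, p(48)=147273, p(49)=173525, p(50)=204226, p(51)=239943, p(52)=281589, p(53)=329931, p(54)=386155, p(55)=451276, p(56)=526823, p(57)=614154, p(58)=715220, p(59)=831820, p(60)=966467, p(61)=1121505, p(62)=1300156, p(63)=1505499, p(64)=1741630, p(65)=2012558, p(66)=2323520, p(67)=2679689, p(68)=3087735, p(69)=3554345, p(70)=4087968, p(71)=4697205, p(72)=5392783, p(73)=6185689, p(74)=7089500, p(75)=8118264, p(76)=9289091, p(77)=10619863, p(78)=12132164, p(79)=13848650, p(80)=15796476, p(81)=18004327, p(82)=20506255, p(83)=23338469, p(84)=26543660, p(85)=30167357, p(86)=34262962, p(87)=38887673, p(88)=44108109, p(89)=49995925, p(90)=56634173, p(91)=64112359, p(92)=72533807, p(93)=82010177, p(94)=92669720, p(95)=104651419, p(96)=118114304, p(97)=133230930, p(98)=150198136, p(99)=169229875, p(100)=190569292, p(101)=214481126, p(102)=241265379, p(103)=271248950, p(104)=304801365, p(105)=342325709, p(106)=384276336, p(107)=431149389, p(108)=483502844, p(109)=541946240, p(110)=607163746, p(111)=679903203, p(112)=761002156, p(113)=851376628, p(114)=952050665, p(115)=1064144451, p(116)=1188908248, p(117)=1327710076, p(118)=1482074143, p(119)=1653668665, p(120)=1844349560, p(121)=2056148051, p(122)=2291320912, p(123)=2552338241, p(124)=2841940500, p(125)=3163127352, p(126)=3519222692, p(127)=3913864295, p(128)=4351078600, p(129)=4835271870, p(130)=5371315400, p(131)=5964539504, p(132)=6620830889, p(133)=7346629512, p(134)=8149040695, p(135)=9035836076, p(136)=10015581680, p(137)=11097645016, p(138)=12292341831, p(139)=13610949895, p(140)=15065878135, p(141)=16670689208, p(142)=18440293320, p(143)=20390982757, p(144)=22540654445, p(145)=24908858009, p(146)=27517052599, p(147)=30388671978, p(148)=33549419497, p(149)=37027355200, p(150)=40853235313, p(151)=45060624582, p(152)=49686288421, p(153)=54770336324, p(154)=60356673280, p(155)=66493182097, p(156)=73232243759, p(157)=80630964769, p(158)=88751778802, p(159)=97662728555, p(160)=107438159466, p(161)=118159068427, p(162)=129913904637, p(163)=142798995930, p(164)=156919475295, p(165)=172389800255, p(166)=189334822579, p(167)=207890420102, p(168)=228204732751, p(169)=250438925115, p(170)=274768617130, p(171)=301384802048, p(172)=330495499613, p(173)=362326859895, p(174)=397125074750, p(175)=435157697830, p(176)=476715857290, p(177)=522115831195, p(178)=571701605655, p(179)=625846753120, p(180)=684957390936, p(181)=749474411781, p(182)=819876908323, p(183)=896684817527, p(184)=980462880430, p(185)=1071823774337, p(186)=1171432692373, p(187)=1280011042268, p(188)=1398341745571, p(189)=1527273599625, p(190)=1667727404093, p(191)=1820701100652, p(192)=1987276856363, p(193)=2168627105469, p(194)=2366022741845, p(195)=2580840212973, p(196)=2814570987591, p(197)=3068829878530, p(198)=3345365983698, p(199)=3646072432125.
Final step: p(200) = p(199) + p(198) - p(195) - p(193) + p(188) + p(185) - p(178) - p(174) + p(165) + p(160) - p(149) - p(143) + p(130) + p(123) - p(108) - p(100) + p(83) + p(74) - p(55) - p(45) + p(24) + p(13)
= 3646072432125 + 3345365983698 - 2580840212973 - 2168627105469 + 1398341745571 + 1071823774337 - 571701605655 - 397125074750 + 172389800255 + 107438159466 - 37027355200 - 20390982757 + 5371315400 + 2552338241 - 483502844 - 190569292 + 23338469 + 7089500 - 451276 - 89134 + 1575 + 101
= 3972999029388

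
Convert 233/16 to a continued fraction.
[14; 1, 1, 3, 2]

Euclidean algorithm steps:
233 = 14 × 16 + 9
16 = 1 × 9 + 7
9 = 1 × 7 + 2
7 = 3 × 2 + 1
2 = 2 × 1 + 0
Continued fraction: [14; 1, 1, 3, 2]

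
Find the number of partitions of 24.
1575

p(n) counts ways to write n as a sum of positive integers (order ignored).
Euler's pentagonal recurrence: p(k) = p(k-1) + p(k-2) - p(k-5) - p(k-7) + p(k-12) + p(k-15) - ... (offsets j(3j∓1)/2, signs ++--, p(0)=1, p(<0)=0).
DP table for k = 0..23: p(0)=1, p(1)=1, p(2)=2, p(3)=3, p(4)=5, p(5)=7, p(6)=11, p(7)=15, p(8)=22, p(9)=30, p(10)=42, p(11)=56, p(12)=77, p(13)=101, p(14)=135, p(15)=176, p(16)=231, p(17)=297, p(18)=385, p(19)=490, p(20)=627, p(21)=792, p(22)=1002, p(23)=1255.
Final step: p(24) = p(23) + p(22) - p(19) - p(17) + p(12) + p(9) - p(2)
= 1255 + 1002 - 490 - 297 + 77 + 30 - 2
= 1575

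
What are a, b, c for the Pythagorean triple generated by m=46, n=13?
(1947, 1196, 2285)

Euclid's formula: a = m² - n², b = 2mn, c = m² + n²
m = 46, n = 13
a = 46² - 13² = 2116 - 169 = 1947
b = 2 × 46 × 13 = 1196
c = 46² + 13² = 2116 + 169 = 2285
Verification: 1947² + 1196² = 3790809 + 1430416 = 5221225 = 2285² ✓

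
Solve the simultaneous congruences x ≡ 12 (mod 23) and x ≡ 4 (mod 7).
81

Using Chinese Remainder Theorem:
M = 23 × 7 = 161
M1 = 7, M2 = 23
y1 = 7^(-1) mod 23 = 10
y2 = 23^(-1) mod 7 = 4
x = (12×7×10 + 4×23×4) mod 161 = 81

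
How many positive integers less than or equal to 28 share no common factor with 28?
12

28 = 2^2 × 7
φ(n) = n × ∏(1 - 1/p) for each prime p dividing n
φ(28) = 28 × (1 - 1/2) × (1 - 1/7) = 12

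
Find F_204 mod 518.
326

Matrix identity: Q^n = [[F_(n+1), F_n], [F_n, F_(n-1)]] with Q = [[1,1],[1,0]].
n = 204 = 11001100₂. Square-and-multiply, entries mod 518:
Q^1 = [[1,1],[1,0]]
Q^3 = (Q^1)²·Q = [[3,2],[2,1]]
Q^6 = (Q^3)² = [[13,8],[8,5]]
Q^12 = (Q^6)² = [[233,144],[144,89]]
Q^25 = (Q^12)²·Q = [[181,433],[433,266]]
Q^51 = (Q^25)²·Q = [[437,100],[100,337]]
Q^102 = (Q^51)² = [[503,218],[218,285]]
Q^204 = (Q^102)² = [[93,326],[326,285]]
F_204 mod 518 = Q^204[0][1] = 326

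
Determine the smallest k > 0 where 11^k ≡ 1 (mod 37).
6

37 is prime, so ord(11) divides φ(37) = 36.
Divisors of 36: 1, 2, 3, 4, 6, 9, 12, 18, 36.
Repeated squaring: 11^1 ≡ 11, 11^2 ≡ 10, 11^4 ≡ 26, 11^8 ≡ 10, 11^16 ≡ 26, 11^32 ≡ 10 (mod 37).
Test 11^d mod 37 for each divisor d in increasing order:
11^1 ≡ 11
11^2 ≡ 10
11^3 = 11^2·11^1 ≡ 36
11^4 ≡ 26
11^6 = 11^4·11^2 ≡ 1  ← first divisor giving 1
The order is 6.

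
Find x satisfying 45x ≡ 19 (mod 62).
x ≡ 39 (mod 62)

gcd(45, 62) = 1, which divides 19, so solutions exist.
Find 45^(-1) mod 62 by the extended Euclidean algorithm:
62 = 1 × 45 + 17  ⟹  17 = (1)·62 + (-1)·45
45 = 2 × 17 + 11  ⟹  11 = (-2)·62 + (3)·45
17 = 1 × 11 + 6  ⟹  6 = (3)·62 + (-4)·45
11 = 1 × 6 + 5  ⟹  5 = (-5)·62 + (7)·45
6 = 1 × 5 + 1  ⟹  1 = (8)·62 + (-11)·45
So (-11)·45 ≡ 1 (mod 62), i.e. 45^(-1) ≡ -11 ≡ 51 (mod 62).
x ≡ 51 × 19 = 969 ≡ 39 (mod 62).
Check: 45 × 39 = 1755 ≡ 19 (mod 62).
Unique solution: x ≡ 39 (mod 62)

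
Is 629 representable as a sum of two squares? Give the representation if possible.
2² + 25² (a=2, b=25)

Factorization: 629 = 17 × 37
By Fermat: n is sum of two squares iff every prime p ≡ 3 (mod 4) appears to even power.
All primes ≡ 3 (mod 4) appear to even power.
Search a = 0, 1, 2, … for 629 - a² a perfect square: first hit at a = 2: 629 - 4 = 625 = 25².
629 = 2² + 25² = 4 + 625 ✓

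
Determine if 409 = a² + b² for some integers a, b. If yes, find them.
3² + 20² (a=3, b=20)

Factorization: 409 = 409
By Fermat: n is sum of two squares iff every prime p ≡ 3 (mod 4) appears to even power.
All primes ≡ 3 (mod 4) appear to even power.
Search a = 0, 1, 2, … for 409 - a² a perfect square: first hit at a = 3: 409 - 9 = 400 = 20².
409 = 3² + 20² = 9 + 400 ✓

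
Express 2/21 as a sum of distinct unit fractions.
1/11 + 1/231

Greedy algorithm:
2/21: ceiling(21/2) = 11, use 1/11
1/231: ceiling(231/1) = 231, use 1/231
Result: 2/21 = 1/11 + 1/231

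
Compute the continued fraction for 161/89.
[1; 1, 4, 4, 4]

Euclidean algorithm steps:
161 = 1 × 89 + 72
89 = 1 × 72 + 17
72 = 4 × 17 + 4
17 = 4 × 4 + 1
4 = 4 × 1 + 0
Continued fraction: [1; 1, 4, 4, 4]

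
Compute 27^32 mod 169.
157

Repeated squaring. Binary of 32 = 100000.
27^1 ≡ 27 (mod 169); 27^2 ≡ 53 (mod 169); 27^4 ≡ 105 (mod 169); 27^8 ≡ 40 (mod 169); 27^16 ≡ 79 (mod 169); 27^32 ≡ 157 (mod 169)
27^32 = 27^32 ≡ 157 (mod 169)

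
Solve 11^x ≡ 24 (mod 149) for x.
66

Baby-step giant-step with step n = ⌈√149⌉ = 13.
Baby steps 11^j mod 149 (j:value) for j=0..12: 0:1, 1:11, 2:121, 3:139, 4:39, 5:131, 6:100, 7:57, 8:31, 9:43, 10:26, 11:137, 12:17.
Giant-step multiplier: 11^(-13) ≡ 11^(148-13) = 11^135 ≡ 51 (mod 149).
Giant steps γ_i = 24·51^i mod 149: γ_0=24, γ_1=32, γ_2=142, γ_3=90, γ_4=120, γ_5=11 (in table at j=1).
x = i·n + j = 5·13 + 1 = 66.
Check: 11^66 ≡ 24 (mod 149).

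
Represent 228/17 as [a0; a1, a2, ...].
[13; 2, 2, 3]

Euclidean algorithm steps:
228 = 13 × 17 + 7
17 = 2 × 7 + 3
7 = 2 × 3 + 1
3 = 3 × 1 + 0
Continued fraction: [13; 2, 2, 3]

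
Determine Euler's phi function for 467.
466

467 = 467
φ(n) = n × ∏(1 - 1/p) for each prime p dividing n
φ(467) = 467 × (1 - 1/467) = 466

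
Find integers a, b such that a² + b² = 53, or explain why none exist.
2² + 7² (a=2, b=7)

Factorization: 53 = 53
By Fermat: n is sum of two squares iff every prime p ≡ 3 (mod 4) appears to even power.
All primes ≡ 3 (mod 4) appear to even power.
Search a = 0, 1, 2, … for 53 - a² a perfect square: first hit at a = 2: 53 - 4 = 49 = 7².
53 = 2² + 7² = 4 + 49 ✓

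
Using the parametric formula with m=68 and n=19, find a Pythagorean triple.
(4263, 2584, 4985)

Euclid's formula: a = m² - n², b = 2mn, c = m² + n²
m = 68, n = 19
a = 68² - 19² = 4624 - 361 = 4263
b = 2 × 68 × 19 = 2584
c = 68² + 19² = 4624 + 361 = 4985
Verification: 4263² + 2584² = 18173169 + 6677056 = 24850225 = 4985² ✓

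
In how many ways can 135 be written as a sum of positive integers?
9035836076

p(n) counts ways to write n as a sum of positive integers (order ignored).
Euler's pentagonal recurrence: p(k) = p(k-1) + p(k-2) - p(k-5) - p(k-7) + p(k-12) + p(k-15) - ... (offsets j(3j∓1)/2, signs ++--, p(0)=1, p(<0)=0).
DP table for k = 0..134: p(0)=1, p(1)=1, p(2)=2, p(3)=3, p(4)=5, p(5)=7, p(6)=11, p(7)=15, p(8)=22, p(9)=30, p(10)=42, p(11)=56, p(12)=77, p(13)=101, p(14)=135, p(15)=176, p(16)=231, p(17)=297, p(18)=385, p(19)=490, p(20)=627, p(21)=792, p(22)=1002, p(23)=1255, p(24)=1575, p(25)=1958, p(26)=2436, p(27)=3010, p(28)=3718, p(29)=4565, p(30)=5604, p(31)=6842, p(32)=8349, p(33)=10143, p(34)=12310, p(35)=14883, p(36)=17977, p(37)=21637, p(38)=26015, p(39)=31185, p(40)=37338, p(41)=44583, p(42)=53174, p(43)=63261, p(44)=75175, p(45)=89134, p(46)=105558, p(47)=124754, p(48)=147273, p(49)=173525, p(50)=204226, p(51)=239943, p(52)=281589, p(53)=329931, p(54)=386155, p(55)=451276, p(56)=526823, p(57)=614154, p(58)=715220, p(59)=831820, p(60)=966467, p(61)=1121505, p(62)=1300156, p(63)=1505499, p(64)=1741630, p(65)=2012558, p(66)=2323520, p(67)=2679689, p(68)=3087735, p(69)=3554345, p(70)=4087968, p(71)=4697205, p(72)=5392783, p(73)=6185689, p(74)=7089500, p(75)=8118264, p(76)=9289091, p(77)=10619863, p(78)=12132164, p(79)=13848650, p(80)=15796476, p(81)=18004327, p(82)=20506255, p(83)=23338469, p(84)=26543660, p(85)=30167357, p(86)=34262962, p(87)=38887673, p(88)=44108109, p(89)=49995925, p(90)=56634173, p(91)=64112359, p(92)=72533807, p(93)=82010177, p(94)=92669720, p(95)=104651419, p(96)=118114304, p(97)=133230930, p(98)=150198136, p(99)=169229875, p(100)=190569292, p(101)=214481126, p(102)=241265379, p(103)=271248950, p(104)=304801365, p(105)=342325709, p(106)=384276336, p(107)=431149389, p(108)=483502844, p(109)=541946240, p(110)=607163746, p(111)=679903203, p(112)=761002156, p(113)=851376628, p(114)=952050665, p(115)=1064144451, p(116)=1188908248, p(117)=1327710076, p(118)=1482074143, p(119)=1653668665, p(120)=1844349560, p(121)=2056148051, p(122)=2291320912, p(123)=2552338241, p(124)=2841940500, p(125)=3163127352, p(126)=3519222692, p(127)=3913864295, p(128)=4351078600, p(129)=4835271870, p(130)=5371315400, p(131)=5964539504, p(132)=6620830889, p(133)=7346629512, p(134)=8149040695.
Final step: p(135) = p(134) + p(133) - p(130) - p(128) + p(123) + p(120) - p(113) - p(109) + p(100) + p(95) - p(84) - p(78) + p(65) + p(58) - p(43) - p(35) + p(18) + p(9)
= 8149040695 + 7346629512 - 5371315400 - 4351078600 + 2552338241 + 1844349560 - 851376628 - 541946240 + 190569292 + 104651419 - 26543660 - 12132164 + 2012558 + 715220 - 63261 - 14883 + 385 + 30
= 9035836076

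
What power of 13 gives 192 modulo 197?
31

Baby-step giant-step with step n = ⌈√197⌉ = 15.
Baby steps 13^j mod 197 (j:value) for j=0..14: 0:1, 1:13, 2:169, 3:30, 4:193, 5:145, 6:112, 7:77, 8:16, 9:11, 10:143, 11:86, 12:133, 13:153, 14:19.
Giant-step multiplier: 13^(-15) ≡ 13^(196-15) = 13^181 ≡ 67 (mod 197).
Giant steps γ_i = 192·67^i mod 197: γ_0=192, γ_1=59, γ_2=13 (in table at j=1).
x = i·n + j = 2·15 + 1 = 31.
Check: 13^31 ≡ 192 (mod 197).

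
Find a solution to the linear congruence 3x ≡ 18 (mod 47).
x ≡ 6 (mod 47)

gcd(3, 47) = 1, which divides 18, so solutions exist.
Find 3^(-1) mod 47 by the extended Euclidean algorithm:
47 = 15 × 3 + 2  ⟹  2 = (1)·47 + (-15)·3
3 = 1 × 2 + 1  ⟹  1 = (-1)·47 + (16)·3
So (16)·3 ≡ 1 (mod 47), i.e. 3^(-1) ≡ 16 (mod 47).
x ≡ 16 × 18 = 288 ≡ 6 (mod 47).
Check: 3 × 6 = 18 ≡ 18 (mod 47).
Unique solution: x ≡ 6 (mod 47)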